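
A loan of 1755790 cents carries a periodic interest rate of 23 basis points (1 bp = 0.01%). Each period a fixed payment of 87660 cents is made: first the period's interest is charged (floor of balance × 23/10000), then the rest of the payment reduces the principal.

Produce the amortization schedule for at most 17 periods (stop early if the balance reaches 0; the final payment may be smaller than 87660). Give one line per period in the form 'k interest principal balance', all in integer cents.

1. interest=⌊1755790·23/10000⌋=4038; principal=87660-4038=83622; balance=1755790-83622=1672168
2. interest=⌊1672168·23/10000⌋=3845; principal=87660-3845=83815; balance=1672168-83815=1588353
3. interest=⌊1588353·23/10000⌋=3653; principal=87660-3653=84007; balance=1588353-84007=1504346
4. interest=⌊1504346·23/10000⌋=3459; principal=87660-3459=84201; balance=1504346-84201=1420145
5. interest=⌊1420145·23/10000⌋=3266; principal=87660-3266=84394; balance=1420145-84394=1335751
6. interest=⌊1335751·23/10000⌋=3072; principal=87660-3072=84588; balance=1335751-84588=1251163
7. interest=⌊1251163·23/10000⌋=2877; principal=87660-2877=84783; balance=1251163-84783=1166380
8. interest=⌊1166380·23/10000⌋=2682; principal=87660-2682=84978; balance=1166380-84978=1081402
9. interest=⌊1081402·23/10000⌋=2487; principal=87660-2487=85173; balance=1081402-85173=996229
10. interest=⌊996229·23/10000⌋=2291; principal=87660-2291=85369; balance=996229-85369=910860
11. interest=⌊910860·23/10000⌋=2094; principal=87660-2094=85566; balance=910860-85566=825294
12. interest=⌊825294·23/10000⌋=1898; principal=87660-1898=85762; balance=825294-85762=739532
13. interest=⌊739532·23/10000⌋=1700; principal=87660-1700=85960; balance=739532-85960=653572
14. interest=⌊653572·23/10000⌋=1503; principal=87660-1503=86157; balance=653572-86157=567415
15. interest=⌊567415·23/10000⌋=1305; principal=87660-1305=86355; balance=567415-86355=481060
16. interest=⌊481060·23/10000⌋=1106; principal=87660-1106=86554; balance=481060-86554=394506
17. interest=⌊394506·23/10000⌋=907; principal=87660-907=86753; balance=394506-86753=307753

1 4038 83622 1672168
2 3845 83815 1588353
3 3653 84007 1504346
4 3459 84201 1420145
5 3266 84394 1335751
6 3072 84588 1251163
7 2877 84783 1166380
8 2682 84978 1081402
9 2487 85173 996229
10 2291 85369 910860
11 2094 85566 825294
12 1898 85762 739532
13 1700 85960 653572
14 1503 86157 567415
15 1305 86355 481060
16 1106 86554 394506
17 907 86753 307753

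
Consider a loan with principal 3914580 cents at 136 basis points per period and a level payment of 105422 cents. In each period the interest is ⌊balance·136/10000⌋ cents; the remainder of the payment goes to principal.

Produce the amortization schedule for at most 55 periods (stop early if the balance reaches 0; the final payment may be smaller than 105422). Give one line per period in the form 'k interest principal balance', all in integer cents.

1 53238 52184 3862396
2 52528 52894 3809502
3 51809 53613 3755889
4 51080 54342 3701547
5 50341 55081 3646466
6 49591 55831 3590635
7 48832 56590 3534045
8 48063 57359 3476686
9 47282 58140 3418546
10 46492 58930 3359616
11 45690 59732 3299884
12 44878 60544 3239340
13 44055 61367 3177973
14 43220 62202 3115771
15 42374 63048 3052723
16 41517 63905 2988818
17 40647 64775 2924043
18 39766 65656 2858387
19 38874 66548 2791839
20 37969 67453 2724386
21 37051 68371 2656015
22 36121 69301 2586714
23 35179 70243 2516471
24 34224 71198 2445273
25 33255 72167 2373106
26 32274 73148 2299958
27 31279 74143 2225815
28 30271 75151 2150664
29 29249 76173 2074491
30 28213 77209 1997282
31 27163 78259 1919023
32 26098 79324 1839699
33 25019 80403 1759296
34 23926 81496 1677800
35 22818 82604 1595196
36 21694 83728 1511468
37 20555 84867 1426601
38 19401 86021 1340580
39 18231 87191 1253389
40 17046 88376 1165013
41 15844 89578 1075435
42 14625 90797 984638
43 13391 92031 892607
44 12139 93283 799324
45 10870 94552 704772
46 9584 95838 608934
47 8281 97141 511793
48 6960 98462 413331
49 5621 99801 313530
50 4264 101158 212372
51 2888 102534 109838
52 1493 103929 5909
53 80 5909 0

1. interest=⌊3914580·136/10000⌋=53238; principal=105422-53238=52184; balance=3914580-52184=3862396
2. interest=⌊3862396·136/10000⌋=52528; principal=105422-52528=52894; balance=3862396-52894=3809502
3. interest=⌊3809502·136/10000⌋=51809; principal=105422-51809=53613; balance=3809502-53613=3755889
4. interest=⌊3755889·136/10000⌋=51080; principal=105422-51080=54342; balance=3755889-54342=3701547
5. interest=⌊3701547·136/10000⌋=50341; principal=105422-50341=55081; balance=3701547-55081=3646466
6. interest=⌊3646466·136/10000⌋=49591; principal=105422-49591=55831; balance=3646466-55831=3590635
7. interest=⌊3590635·136/10000⌋=48832; principal=105422-48832=56590; balance=3590635-56590=3534045
8. interest=⌊3534045·136/10000⌋=48063; principal=105422-48063=57359; balance=3534045-57359=3476686
9. interest=⌊3476686·136/10000⌋=47282; principal=105422-47282=58140; balance=3476686-58140=3418546
10. interest=⌊3418546·136/10000⌋=46492; principal=105422-46492=58930; balance=3418546-58930=3359616
11. interest=⌊3359616·136/10000⌋=45690; principal=105422-45690=59732; balance=3359616-59732=3299884
12. interest=⌊3299884·136/10000⌋=44878; principal=105422-44878=60544; balance=3299884-60544=3239340
13. interest=⌊3239340·136/10000⌋=44055; principal=105422-44055=61367; balance=3239340-61367=3177973
14. interest=⌊3177973·136/10000⌋=43220; principal=105422-43220=62202; balance=3177973-62202=3115771
15. interest=⌊3115771·136/10000⌋=42374; principal=105422-42374=63048; balance=3115771-63048=3052723
16. interest=⌊3052723·136/10000⌋=41517; principal=105422-41517=63905; balance=3052723-63905=2988818
17. interest=⌊2988818·136/10000⌋=40647; principal=105422-40647=64775; balance=2988818-64775=2924043
18. interest=⌊2924043·136/10000⌋=39766; principal=105422-39766=65656; balance=2924043-65656=2858387
19. interest=⌊2858387·136/10000⌋=38874; principal=105422-38874=66548; balance=2858387-66548=2791839
20. interest=⌊2791839·136/10000⌋=37969; principal=105422-37969=67453; balance=2791839-67453=2724386
21. interest=⌊2724386·136/10000⌋=37051; principal=105422-37051=68371; balance=2724386-68371=2656015
22. interest=⌊2656015·136/10000⌋=36121; principal=105422-36121=69301; balance=2656015-69301=2586714
23. interest=⌊2586714·136/10000⌋=35179; principal=105422-35179=70243; balance=2586714-70243=2516471
24. interest=⌊2516471·136/10000⌋=34224; principal=105422-34224=71198; balance=2516471-71198=2445273
25. interest=⌊2445273·136/10000⌋=33255; principal=105422-33255=72167; balance=2445273-72167=2373106
26. interest=⌊2373106·136/10000⌋=32274; principal=105422-32274=73148; balance=2373106-73148=2299958
27. interest=⌊2299958·136/10000⌋=31279; principal=105422-31279=74143; balance=2299958-74143=2225815
28. interest=⌊2225815·136/10000⌋=30271; principal=105422-30271=75151; balance=2225815-75151=2150664
29. interest=⌊2150664·136/10000⌋=29249; principal=105422-29249=76173; balance=2150664-76173=2074491
30. interest=⌊2074491·136/10000⌋=28213; principal=105422-28213=77209; balance=2074491-77209=1997282
31. interest=⌊1997282·136/10000⌋=27163; principal=105422-27163=78259; balance=1997282-78259=1919023
32. interest=⌊1919023·136/10000⌋=26098; principal=105422-26098=79324; balance=1919023-79324=1839699
33. interest=⌊1839699·136/10000⌋=25019; principal=105422-25019=80403; balance=1839699-80403=1759296
34. interest=⌊1759296·136/10000⌋=23926; principal=105422-23926=81496; balance=1759296-81496=1677800
35. interest=⌊1677800·136/10000⌋=22818; principal=105422-22818=82604; balance=1677800-82604=1595196
36. interest=⌊1595196·136/10000⌋=21694; principal=105422-21694=83728; balance=1595196-83728=1511468
37. interest=⌊1511468·136/10000⌋=20555; principal=105422-20555=84867; balance=1511468-84867=1426601
38. interest=⌊1426601·136/10000⌋=19401; principal=105422-19401=86021; balance=1426601-86021=1340580
39. interest=⌊1340580·136/10000⌋=18231; principal=105422-18231=87191; balance=1340580-87191=1253389
40. interest=⌊1253389·136/10000⌋=17046; principal=105422-17046=88376; balance=1253389-88376=1165013
41. interest=⌊1165013·136/10000⌋=15844; principal=105422-15844=89578; balance=1165013-89578=1075435
42. interest=⌊1075435·136/10000⌋=14625; principal=105422-14625=90797; balance=1075435-90797=984638
43. interest=⌊984638·136/10000⌋=13391; principal=105422-13391=92031; balance=984638-92031=892607
44. interest=⌊892607·136/10000⌋=12139; principal=105422-12139=93283; balance=892607-93283=799324
45. interest=⌊799324·136/10000⌋=10870; principal=105422-10870=94552; balance=799324-94552=704772
46. interest=⌊704772·136/10000⌋=9584; principal=105422-9584=95838; balance=704772-95838=608934
47. interest=⌊608934·136/10000⌋=8281; principal=105422-8281=97141; balance=608934-97141=511793
48. interest=⌊511793·136/10000⌋=6960; principal=105422-6960=98462; balance=511793-98462=413331
49. interest=⌊413331·136/10000⌋=5621; principal=105422-5621=99801; balance=413331-99801=313530
50. interest=⌊313530·136/10000⌋=4264; principal=105422-4264=101158; balance=313530-101158=212372
51. interest=⌊212372·136/10000⌋=2888; principal=105422-2888=102534; balance=212372-102534=109838
52. interest=⌊109838·136/10000⌋=1493; principal=105422-1493=103929; balance=109838-103929=5909
53. interest=⌊5909·136/10000⌋=80; principal=min(105422-80,5909)=5909; balance=5909-5909=0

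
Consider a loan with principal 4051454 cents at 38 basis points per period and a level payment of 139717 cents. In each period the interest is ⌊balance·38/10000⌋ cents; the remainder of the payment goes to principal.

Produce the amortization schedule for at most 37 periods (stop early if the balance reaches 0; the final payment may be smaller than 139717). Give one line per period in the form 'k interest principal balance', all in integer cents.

1 15395 124322 3927132
2 14923 124794 3802338
3 14448 125269 3677069
4 13972 125745 3551324
5 13495 126222 3425102
6 13015 126702 3298400
7 12533 127184 3171216
8 12050 127667 3043549
9 11565 128152 2915397
10 11078 128639 2786758
11 10589 129128 2657630
12 10098 129619 2528011
13 9606 130111 2397900
14 9112 130605 2267295
15 8615 131102 2136193
16 8117 131600 2004593
17 7617 132100 1872493
18 7115 132602 1739891
19 6611 133106 1606785
20 6105 133612 1473173
21 5598 134119 1339054
22 5088 134629 1204425
23 4576 135141 1069284
24 4063 135654 933630
25 3547 136170 797460
26 3030 136687 660773
27 2510 137207 523566
28 1989 137728 385838
29 1466 138251 247587
30 940 138777 108810
31 413 108810 0

1. interest=⌊4051454·38/10000⌋=15395; principal=139717-15395=124322; balance=4051454-124322=3927132
2. interest=⌊3927132·38/10000⌋=14923; principal=139717-14923=124794; balance=3927132-124794=3802338
3. interest=⌊3802338·38/10000⌋=14448; principal=139717-14448=125269; balance=3802338-125269=3677069
4. interest=⌊3677069·38/10000⌋=13972; principal=139717-13972=125745; balance=3677069-125745=3551324
5. interest=⌊3551324·38/10000⌋=13495; principal=139717-13495=126222; balance=3551324-126222=3425102
6. interest=⌊3425102·38/10000⌋=13015; principal=139717-13015=126702; balance=3425102-126702=3298400
7. interest=⌊3298400·38/10000⌋=12533; principal=139717-12533=127184; balance=3298400-127184=3171216
8. interest=⌊3171216·38/10000⌋=12050; principal=139717-12050=127667; balance=3171216-127667=3043549
9. interest=⌊3043549·38/10000⌋=11565; principal=139717-11565=128152; balance=3043549-128152=2915397
10. interest=⌊2915397·38/10000⌋=11078; principal=139717-11078=128639; balance=2915397-128639=2786758
11. interest=⌊2786758·38/10000⌋=10589; principal=139717-10589=129128; balance=2786758-129128=2657630
12. interest=⌊2657630·38/10000⌋=10098; principal=139717-10098=129619; balance=2657630-129619=2528011
13. interest=⌊2528011·38/10000⌋=9606; principal=139717-9606=130111; balance=2528011-130111=2397900
14. interest=⌊2397900·38/10000⌋=9112; principal=139717-9112=130605; balance=2397900-130605=2267295
15. interest=⌊2267295·38/10000⌋=8615; principal=139717-8615=131102; balance=2267295-131102=2136193
16. interest=⌊2136193·38/10000⌋=8117; principal=139717-8117=131600; balance=2136193-131600=2004593
17. interest=⌊2004593·38/10000⌋=7617; principal=139717-7617=132100; balance=2004593-132100=1872493
18. interest=⌊1872493·38/10000⌋=7115; principal=139717-7115=132602; balance=1872493-132602=1739891
19. interest=⌊1739891·38/10000⌋=6611; principal=139717-6611=133106; balance=1739891-133106=1606785
20. interest=⌊1606785·38/10000⌋=6105; principal=139717-6105=133612; balance=1606785-133612=1473173
21. interest=⌊1473173·38/10000⌋=5598; principal=139717-5598=134119; balance=1473173-134119=1339054
22. interest=⌊1339054·38/10000⌋=5088; principal=139717-5088=134629; balance=1339054-134629=1204425
23. interest=⌊1204425·38/10000⌋=4576; principal=139717-4576=135141; balance=1204425-135141=1069284
24. interest=⌊1069284·38/10000⌋=4063; principal=139717-4063=135654; balance=1069284-135654=933630
25. interest=⌊933630·38/10000⌋=3547; principal=139717-3547=136170; balance=933630-136170=797460
26. interest=⌊797460·38/10000⌋=3030; principal=139717-3030=136687; balance=797460-136687=660773
27. interest=⌊660773·38/10000⌋=2510; principal=139717-2510=137207; balance=660773-137207=523566
28. interest=⌊523566·38/10000⌋=1989; principal=139717-1989=137728; balance=523566-137728=385838
29. interest=⌊385838·38/10000⌋=1466; principal=139717-1466=138251; balance=385838-138251=247587
30. interest=⌊247587·38/10000⌋=940; principal=139717-940=138777; balance=247587-138777=108810
31. interest=⌊108810·38/10000⌋=413; principal=min(139717-413,108810)=108810; balance=108810-108810=0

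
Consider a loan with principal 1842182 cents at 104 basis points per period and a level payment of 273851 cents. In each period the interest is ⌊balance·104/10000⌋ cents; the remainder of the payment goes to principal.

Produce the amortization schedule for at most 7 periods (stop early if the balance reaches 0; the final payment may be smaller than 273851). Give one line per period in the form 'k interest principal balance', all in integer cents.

1. interest=⌊1842182·104/10000⌋=19158; principal=273851-19158=254693; balance=1842182-254693=1587489
2. interest=⌊1587489·104/10000⌋=16509; principal=273851-16509=257342; balance=1587489-257342=1330147
3. interest=⌊1330147·104/10000⌋=13833; principal=273851-13833=260018; balance=1330147-260018=1070129
4. interest=⌊1070129·104/10000⌋=11129; principal=273851-11129=262722; balance=1070129-262722=807407
5. interest=⌊807407·104/10000⌋=8397; principal=273851-8397=265454; balance=807407-265454=541953
6. interest=⌊541953·104/10000⌋=5636; principal=273851-5636=268215; balance=541953-268215=273738
7. interest=⌊273738·104/10000⌋=2846; principal=273851-2846=271005; balance=273738-271005=2733

1 19158 254693 1587489
2 16509 257342 1330147
3 13833 260018 1070129
4 11129 262722 807407
5 8397 265454 541953
6 5636 268215 273738
7 2846 271005 2733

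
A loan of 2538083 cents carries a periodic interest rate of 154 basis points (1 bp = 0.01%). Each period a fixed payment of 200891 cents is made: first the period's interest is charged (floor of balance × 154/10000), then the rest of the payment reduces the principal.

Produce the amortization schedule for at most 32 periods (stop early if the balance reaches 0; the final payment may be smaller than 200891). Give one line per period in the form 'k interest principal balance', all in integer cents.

1 39086 161805 2376278
2 36594 164297 2211981
3 34064 166827 2045154
4 31495 169396 1875758
5 28886 172005 1703753
6 26237 174654 1529099
7 23548 177343 1351756
8 20817 180074 1171682
9 18043 182848 988834
10 15228 185663 803171
11 12368 188523 614648
12 9465 191426 423222
13 6517 194374 228848
14 3524 197367 31481
15 484 31481 0

1. interest=⌊2538083·154/10000⌋=39086; principal=200891-39086=161805; balance=2538083-161805=2376278
2. interest=⌊2376278·154/10000⌋=36594; principal=200891-36594=164297; balance=2376278-164297=2211981
3. interest=⌊2211981·154/10000⌋=34064; principal=200891-34064=166827; balance=2211981-166827=2045154
4. interest=⌊2045154·154/10000⌋=31495; principal=200891-31495=169396; balance=2045154-169396=1875758
5. interest=⌊1875758·154/10000⌋=28886; principal=200891-28886=172005; balance=1875758-172005=1703753
6. interest=⌊1703753·154/10000⌋=26237; principal=200891-26237=174654; balance=1703753-174654=1529099
7. interest=⌊1529099·154/10000⌋=23548; principal=200891-23548=177343; balance=1529099-177343=1351756
8. interest=⌊1351756·154/10000⌋=20817; principal=200891-20817=180074; balance=1351756-180074=1171682
9. interest=⌊1171682·154/10000⌋=18043; principal=200891-18043=182848; balance=1171682-182848=988834
10. interest=⌊988834·154/10000⌋=15228; principal=200891-15228=185663; balance=988834-185663=803171
11. interest=⌊803171·154/10000⌋=12368; principal=200891-12368=188523; balance=803171-188523=614648
12. interest=⌊614648·154/10000⌋=9465; principal=200891-9465=191426; balance=614648-191426=423222
13. interest=⌊423222·154/10000⌋=6517; principal=200891-6517=194374; balance=423222-194374=228848
14. interest=⌊228848·154/10000⌋=3524; principal=200891-3524=197367; balance=228848-197367=31481
15. interest=⌊31481·154/10000⌋=484; principal=min(200891-484,31481)=31481; balance=31481-31481=0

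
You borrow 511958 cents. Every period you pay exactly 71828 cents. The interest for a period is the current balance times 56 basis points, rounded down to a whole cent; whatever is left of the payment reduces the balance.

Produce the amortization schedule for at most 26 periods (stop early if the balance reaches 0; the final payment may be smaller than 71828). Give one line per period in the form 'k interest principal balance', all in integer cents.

1 2866 68962 442996
2 2480 69348 373648
3 2092 69736 303912
4 1701 70127 233785
5 1309 70519 163266
6 914 70914 92352
7 517 71311 21041
8 117 21041 0

1. interest=⌊511958·56/10000⌋=2866; principal=71828-2866=68962; balance=511958-68962=442996
2. interest=⌊442996·56/10000⌋=2480; principal=71828-2480=69348; balance=442996-69348=373648
3. interest=⌊373648·56/10000⌋=2092; principal=71828-2092=69736; balance=373648-69736=303912
4. interest=⌊303912·56/10000⌋=1701; principal=71828-1701=70127; balance=303912-70127=233785
5. interest=⌊233785·56/10000⌋=1309; principal=71828-1309=70519; balance=233785-70519=163266
6. interest=⌊163266·56/10000⌋=914; principal=71828-914=70914; balance=163266-70914=92352
7. interest=⌊92352·56/10000⌋=517; principal=71828-517=71311; balance=92352-71311=21041
8. interest=⌊21041·56/10000⌋=117; principal=min(71828-117,21041)=21041; balance=21041-21041=0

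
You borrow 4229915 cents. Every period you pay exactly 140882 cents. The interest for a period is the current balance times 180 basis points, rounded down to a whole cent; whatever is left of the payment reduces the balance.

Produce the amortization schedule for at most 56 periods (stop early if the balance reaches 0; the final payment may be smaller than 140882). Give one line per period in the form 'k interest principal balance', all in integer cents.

1. interest=⌊4229915·180/10000⌋=76138; principal=140882-76138=64744; balance=4229915-64744=4165171
2. interest=⌊4165171·180/10000⌋=74973; principal=140882-74973=65909; balance=4165171-65909=4099262
3. interest=⌊4099262·180/10000⌋=73786; principal=140882-73786=67096; balance=4099262-67096=4032166
4. interest=⌊4032166·180/10000⌋=72578; principal=140882-72578=68304; balance=4032166-68304=3963862
5. interest=⌊3963862·180/10000⌋=71349; principal=140882-71349=69533; balance=3963862-69533=3894329
6. interest=⌊3894329·180/10000⌋=70097; principal=140882-70097=70785; balance=3894329-70785=3823544
7. interest=⌊3823544·180/10000⌋=68823; principal=140882-68823=72059; balance=3823544-72059=3751485
8. interest=⌊3751485·180/10000⌋=67526; principal=140882-67526=73356; balance=3751485-73356=3678129
9. interest=⌊3678129·180/10000⌋=66206; principal=140882-66206=74676; balance=3678129-74676=3603453
10. interest=⌊3603453·180/10000⌋=64862; principal=140882-64862=76020; balance=3603453-76020=3527433
11. interest=⌊3527433·180/10000⌋=63493; principal=140882-63493=77389; balance=3527433-77389=3450044
12. interest=⌊3450044·180/10000⌋=62100; principal=140882-62100=78782; balance=3450044-78782=3371262
13. interest=⌊3371262·180/10000⌋=60682; principal=140882-60682=80200; balance=3371262-80200=3291062
14. interest=⌊3291062·180/10000⌋=59239; principal=140882-59239=81643; balance=3291062-81643=3209419
15. interest=⌊3209419·180/10000⌋=57769; principal=140882-57769=83113; balance=3209419-83113=3126306
16. interest=⌊3126306·180/10000⌋=56273; principal=140882-56273=84609; balance=3126306-84609=3041697
17. interest=⌊3041697·180/10000⌋=54750; principal=140882-54750=86132; balance=3041697-86132=2955565
18. interest=⌊2955565·180/10000⌋=53200; principal=140882-53200=87682; balance=2955565-87682=2867883
19. interest=⌊2867883·180/10000⌋=51621; principal=140882-51621=89261; balance=2867883-89261=2778622
20. interest=⌊2778622·180/10000⌋=50015; principal=140882-50015=90867; balance=2778622-90867=2687755
21. interest=⌊2687755·180/10000⌋=48379; principal=140882-48379=92503; balance=2687755-92503=2595252
22. interest=⌊2595252·180/10000⌋=46714; principal=140882-46714=94168; balance=2595252-94168=2501084
23. interest=⌊2501084·180/10000⌋=45019; principal=140882-45019=95863; balance=2501084-95863=2405221
24. interest=⌊2405221·180/10000⌋=43293; principal=140882-43293=97589; balance=2405221-97589=2307632
25. interest=⌊2307632·180/10000⌋=41537; principal=140882-41537=99345; balance=2307632-99345=2208287
26. interest=⌊2208287·180/10000⌋=39749; principal=140882-39749=101133; balance=2208287-101133=2107154
27. interest=⌊2107154·180/10000⌋=37928; principal=140882-37928=102954; balance=2107154-102954=2004200
28. interest=⌊2004200·180/10000⌋=36075; principal=140882-36075=104807; balance=2004200-104807=1899393
29. interest=⌊1899393·180/10000⌋=34189; principal=140882-34189=106693; balance=1899393-106693=1792700
30. interest=⌊1792700·180/10000⌋=32268; principal=140882-32268=108614; balance=1792700-108614=1684086
31. interest=⌊1684086·180/10000⌋=30313; principal=140882-30313=110569; balance=1684086-110569=1573517
32. interest=⌊1573517·180/10000⌋=28323; principal=140882-28323=112559; balance=1573517-112559=1460958
33. interest=⌊1460958·180/10000⌋=26297; principal=140882-26297=114585; balance=1460958-114585=1346373
34. interest=⌊1346373·180/10000⌋=24234; principal=140882-24234=116648; balance=1346373-116648=1229725
35. interest=⌊1229725·180/10000⌋=22135; principal=140882-22135=118747; balance=1229725-118747=1110978
36. interest=⌊1110978·180/10000⌋=19997; principal=140882-19997=120885; balance=1110978-120885=990093
37. interest=⌊990093·180/10000⌋=17821; principal=140882-17821=123061; balance=990093-123061=867032
38. interest=⌊867032·180/10000⌋=15606; principal=140882-15606=125276; balance=867032-125276=741756
39. interest=⌊741756·180/10000⌋=13351; principal=140882-13351=127531; balance=741756-127531=614225
40. interest=⌊614225·180/10000⌋=11056; principal=140882-11056=129826; balance=614225-129826=484399
41. interest=⌊484399·180/10000⌋=8719; principal=140882-8719=132163; balance=484399-132163=352236
42. interest=⌊352236·180/10000⌋=6340; principal=140882-6340=134542; balance=352236-134542=217694
43. interest=⌊217694·180/10000⌋=3918; principal=140882-3918=136964; balance=217694-136964=80730
44. interest=⌊80730·180/10000⌋=1453; principal=min(140882-1453,80730)=80730; balance=80730-80730=0

1 76138 64744 4165171
2 74973 65909 4099262
3 73786 67096 4032166
4 72578 68304 3963862
5 71349 69533 3894329
6 70097 70785 3823544
7 68823 72059 3751485
8 67526 73356 3678129
9 66206 74676 3603453
10 64862 76020 3527433
11 63493 77389 3450044
12 62100 78782 3371262
13 60682 80200 3291062
14 59239 81643 3209419
15 57769 83113 3126306
16 56273 84609 3041697
17 54750 86132 2955565
18 53200 87682 2867883
19 51621 89261 2778622
20 50015 90867 2687755
21 48379 92503 2595252
22 46714 94168 2501084
23 45019 95863 2405221
24 43293 97589 2307632
25 41537 99345 2208287
26 39749 101133 2107154
27 37928 102954 2004200
28 36075 104807 1899393
29 34189 106693 1792700
30 32268 108614 1684086
31 30313 110569 1573517
32 28323 112559 1460958
33 26297 114585 1346373
34 24234 116648 1229725
35 22135 118747 1110978
36 19997 120885 990093
37 17821 123061 867032
38 15606 125276 741756
39 13351 127531 614225
40 11056 129826 484399
41 8719 132163 352236
42 6340 134542 217694
43 3918 136964 80730
44 1453 80730 0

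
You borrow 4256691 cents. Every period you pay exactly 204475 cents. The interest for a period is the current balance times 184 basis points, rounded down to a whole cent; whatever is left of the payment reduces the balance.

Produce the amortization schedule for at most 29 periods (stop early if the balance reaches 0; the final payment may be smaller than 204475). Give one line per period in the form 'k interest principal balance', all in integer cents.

1. interest=⌊4256691·184/10000⌋=78323; principal=204475-78323=126152; balance=4256691-126152=4130539
2. interest=⌊4130539·184/10000⌋=76001; principal=204475-76001=128474; balance=4130539-128474=4002065
3. interest=⌊4002065·184/10000⌋=73637; principal=204475-73637=130838; balance=4002065-130838=3871227
4. interest=⌊3871227·184/10000⌋=71230; principal=204475-71230=133245; balance=3871227-133245=3737982
5. interest=⌊3737982·184/10000⌋=68778; principal=204475-68778=135697; balance=3737982-135697=3602285
6. interest=⌊3602285·184/10000⌋=66282; principal=204475-66282=138193; balance=3602285-138193=3464092
7. interest=⌊3464092·184/10000⌋=63739; principal=204475-63739=140736; balance=3464092-140736=3323356
8. interest=⌊3323356·184/10000⌋=61149; principal=204475-61149=143326; balance=3323356-143326=3180030
9. interest=⌊3180030·184/10000⌋=58512; principal=204475-58512=145963; balance=3180030-145963=3034067
10. interest=⌊3034067·184/10000⌋=55826; principal=204475-55826=148649; balance=3034067-148649=2885418
11. interest=⌊2885418·184/10000⌋=53091; principal=204475-53091=151384; balance=2885418-151384=2734034
12. interest=⌊2734034·184/10000⌋=50306; principal=204475-50306=154169; balance=2734034-154169=2579865
13. interest=⌊2579865·184/10000⌋=47469; principal=204475-47469=157006; balance=2579865-157006=2422859
14. interest=⌊2422859·184/10000⌋=44580; principal=204475-44580=159895; balance=2422859-159895=2262964
15. interest=⌊2262964·184/10000⌋=41638; principal=204475-41638=162837; balance=2262964-162837=2100127
16. interest=⌊2100127·184/10000⌋=38642; principal=204475-38642=165833; balance=2100127-165833=1934294
17. interest=⌊1934294·184/10000⌋=35591; principal=204475-35591=168884; balance=1934294-168884=1765410
18. interest=⌊1765410·184/10000⌋=32483; principal=204475-32483=171992; balance=1765410-171992=1593418
19. interest=⌊1593418·184/10000⌋=29318; principal=204475-29318=175157; balance=1593418-175157=1418261
20. interest=⌊1418261·184/10000⌋=26096; principal=204475-26096=178379; balance=1418261-178379=1239882
21. interest=⌊1239882·184/10000⌋=22813; principal=204475-22813=181662; balance=1239882-181662=1058220
22. interest=⌊1058220·184/10000⌋=19471; principal=204475-19471=185004; balance=1058220-185004=873216
23. interest=⌊873216·184/10000⌋=16067; principal=204475-16067=188408; balance=873216-188408=684808
24. interest=⌊684808·184/10000⌋=12600; principal=204475-12600=191875; balance=684808-191875=492933
25. interest=⌊492933·184/10000⌋=9069; principal=204475-9069=195406; balance=492933-195406=297527
26. interest=⌊297527·184/10000⌋=5474; principal=204475-5474=199001; balance=297527-199001=98526
27. interest=⌊98526·184/10000⌋=1812; principal=min(204475-1812,98526)=98526; balance=98526-98526=0

1 78323 126152 4130539
2 76001 128474 4002065
3 73637 130838 3871227
4 71230 133245 3737982
5 68778 135697 3602285
6 66282 138193 3464092
7 63739 140736 3323356
8 61149 143326 3180030
9 58512 145963 3034067
10 55826 148649 2885418
11 53091 151384 2734034
12 50306 154169 2579865
13 47469 157006 2422859
14 44580 159895 2262964
15 41638 162837 2100127
16 38642 165833 1934294
17 35591 168884 1765410
18 32483 171992 1593418
19 29318 175157 1418261
20 26096 178379 1239882
21 22813 181662 1058220
22 19471 185004 873216
23 16067 188408 684808
24 12600 191875 492933
25 9069 195406 297527
26 5474 199001 98526
27 1812 98526 0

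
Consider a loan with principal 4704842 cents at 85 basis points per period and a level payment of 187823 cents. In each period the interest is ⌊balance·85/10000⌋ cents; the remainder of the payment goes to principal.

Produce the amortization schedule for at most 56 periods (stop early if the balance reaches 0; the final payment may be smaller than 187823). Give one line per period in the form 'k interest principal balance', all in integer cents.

1. interest=⌊4704842·85/10000⌋=39991; principal=187823-39991=147832; balance=4704842-147832=4557010
2. interest=⌊4557010·85/10000⌋=38734; principal=187823-38734=149089; balance=4557010-149089=4407921
3. interest=⌊4407921·85/10000⌋=37467; principal=187823-37467=150356; balance=4407921-150356=4257565
4. interest=⌊4257565·85/10000⌋=36189; principal=187823-36189=151634; balance=4257565-151634=4105931
5. interest=⌊4105931·85/10000⌋=34900; principal=187823-34900=152923; balance=4105931-152923=3953008
6. interest=⌊3953008·85/10000⌋=33600; principal=187823-33600=154223; balance=3953008-154223=3798785
7. interest=⌊3798785·85/10000⌋=32289; principal=187823-32289=155534; balance=3798785-155534=3643251
8. interest=⌊3643251·85/10000⌋=30967; principal=187823-30967=156856; balance=3643251-156856=3486395
9. interest=⌊3486395·85/10000⌋=29634; principal=187823-29634=158189; balance=3486395-158189=3328206
10. interest=⌊3328206·85/10000⌋=28289; principal=187823-28289=159534; balance=3328206-159534=3168672
11. interest=⌊3168672·85/10000⌋=26933; principal=187823-26933=160890; balance=3168672-160890=3007782
12. interest=⌊3007782·85/10000⌋=25566; principal=187823-25566=162257; balance=3007782-162257=2845525
13. interest=⌊2845525·85/10000⌋=24186; principal=187823-24186=163637; balance=2845525-163637=2681888
14. interest=⌊2681888·85/10000⌋=22796; principal=187823-22796=165027; balance=2681888-165027=2516861
15. interest=⌊2516861·85/10000⌋=21393; principal=187823-21393=166430; balance=2516861-166430=2350431
16. interest=⌊2350431·85/10000⌋=19978; principal=187823-19978=167845; balance=2350431-167845=2182586
17. interest=⌊2182586·85/10000⌋=18551; principal=187823-18551=169272; balance=2182586-169272=2013314
18. interest=⌊2013314·85/10000⌋=17113; principal=187823-17113=170710; balance=2013314-170710=1842604
19. interest=⌊1842604·85/10000⌋=15662; principal=187823-15662=172161; balance=1842604-172161=1670443
20. interest=⌊1670443·85/10000⌋=14198; principal=187823-14198=173625; balance=1670443-173625=1496818
21. interest=⌊1496818·85/10000⌋=12722; principal=187823-12722=175101; balance=1496818-175101=1321717
22. interest=⌊1321717·85/10000⌋=11234; principal=187823-11234=176589; balance=1321717-176589=1145128
23. interest=⌊1145128·85/10000⌋=9733; principal=187823-9733=178090; balance=1145128-178090=967038
24. interest=⌊967038·85/10000⌋=8219; principal=187823-8219=179604; balance=967038-179604=787434
25. interest=⌊787434·85/10000⌋=6693; principal=187823-6693=181130; balance=787434-181130=606304
26. interest=⌊606304·85/10000⌋=5153; principal=187823-5153=182670; balance=606304-182670=423634
27. interest=⌊423634·85/10000⌋=3600; principal=187823-3600=184223; balance=423634-184223=239411
28. interest=⌊239411·85/10000⌋=2034; principal=187823-2034=185789; balance=239411-185789=53622
29. interest=⌊53622·85/10000⌋=455; principal=min(187823-455,53622)=53622; balance=53622-53622=0

1 39991 147832 4557010
2 38734 149089 4407921
3 37467 150356 4257565
4 36189 151634 4105931
5 34900 152923 3953008
6 33600 154223 3798785
7 32289 155534 3643251
8 30967 156856 3486395
9 29634 158189 3328206
10 28289 159534 3168672
11 26933 160890 3007782
12 25566 162257 2845525
13 24186 163637 2681888
14 22796 165027 2516861
15 21393 166430 2350431
16 19978 167845 2182586
17 18551 169272 2013314
18 17113 170710 1842604
19 15662 172161 1670443
20 14198 173625 1496818
21 12722 175101 1321717
22 11234 176589 1145128
23 9733 178090 967038
24 8219 179604 787434
25 6693 181130 606304
26 5153 182670 423634
27 3600 184223 239411
28 2034 185789 53622
29 455 53622 0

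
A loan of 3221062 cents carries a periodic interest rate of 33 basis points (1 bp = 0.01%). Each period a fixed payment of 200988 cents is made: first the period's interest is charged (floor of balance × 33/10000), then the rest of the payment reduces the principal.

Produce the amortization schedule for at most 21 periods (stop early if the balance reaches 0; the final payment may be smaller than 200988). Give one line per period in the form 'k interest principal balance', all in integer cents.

1. interest=⌊3221062·33/10000⌋=10629; principal=200988-10629=190359; balance=3221062-190359=3030703
2. interest=⌊3030703·33/10000⌋=10001; principal=200988-10001=190987; balance=3030703-190987=2839716
3. interest=⌊2839716·33/10000⌋=9371; principal=200988-9371=191617; balance=2839716-191617=2648099
4. interest=⌊2648099·33/10000⌋=8738; principal=200988-8738=192250; balance=2648099-192250=2455849
5. interest=⌊2455849·33/10000⌋=8104; principal=200988-8104=192884; balance=2455849-192884=2262965
6. interest=⌊2262965·33/10000⌋=7467; principal=200988-7467=193521; balance=2262965-193521=2069444
7. interest=⌊2069444·33/10000⌋=6829; principal=200988-6829=194159; balance=2069444-194159=1875285
8. interest=⌊1875285·33/10000⌋=6188; principal=200988-6188=194800; balance=1875285-194800=1680485
9. interest=⌊1680485·33/10000⌋=5545; principal=200988-5545=195443; balance=1680485-195443=1485042
10. interest=⌊1485042·33/10000⌋=4900; principal=200988-4900=196088; balance=1485042-196088=1288954
11. interest=⌊1288954·33/10000⌋=4253; principal=200988-4253=196735; balance=1288954-196735=1092219
12. interest=⌊1092219·33/10000⌋=3604; principal=200988-3604=197384; balance=1092219-197384=894835
13. interest=⌊894835·33/10000⌋=2952; principal=200988-2952=198036; balance=894835-198036=696799
14. interest=⌊696799·33/10000⌋=2299; principal=200988-2299=198689; balance=696799-198689=498110
15. interest=⌊498110·33/10000⌋=1643; principal=200988-1643=199345; balance=498110-199345=298765
16. interest=⌊298765·33/10000⌋=985; principal=200988-985=200003; balance=298765-200003=98762
17. interest=⌊98762·33/10000⌋=325; principal=min(200988-325,98762)=98762; balance=98762-98762=0

1 10629 190359 3030703
2 10001 190987 2839716
3 9371 191617 2648099
4 8738 192250 2455849
5 8104 192884 2262965
6 7467 193521 2069444
7 6829 194159 1875285
8 6188 194800 1680485
9 5545 195443 1485042
10 4900 196088 1288954
11 4253 196735 1092219
12 3604 197384 894835
13 2952 198036 696799
14 2299 198689 498110
15 1643 199345 298765
16 985 200003 98762
17 325 98762 0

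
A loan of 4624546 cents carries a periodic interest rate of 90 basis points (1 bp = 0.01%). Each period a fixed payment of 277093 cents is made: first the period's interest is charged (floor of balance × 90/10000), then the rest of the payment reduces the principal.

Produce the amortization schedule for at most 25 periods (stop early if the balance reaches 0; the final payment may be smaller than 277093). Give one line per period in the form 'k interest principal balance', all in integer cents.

1 41620 235473 4389073
2 39501 237592 4151481
3 37363 239730 3911751
4 35205 241888 3669863
5 33028 244065 3425798
6 30832 246261 3179537
7 28615 248478 2931059
8 26379 250714 2680345
9 24123 252970 2427375
10 21846 255247 2172128
11 19549 257544 1914584
12 17231 259862 1654722
13 14892 262201 1392521
14 12532 264561 1127960
15 10151 266942 861018
16 7749 269344 591674
17 5325 271768 319906
18 2879 274214 45692
19 411 45692 0

1. interest=⌊4624546·90/10000⌋=41620; principal=277093-41620=235473; balance=4624546-235473=4389073
2. interest=⌊4389073·90/10000⌋=39501; principal=277093-39501=237592; balance=4389073-237592=4151481
3. interest=⌊4151481·90/10000⌋=37363; principal=277093-37363=239730; balance=4151481-239730=3911751
4. interest=⌊3911751·90/10000⌋=35205; principal=277093-35205=241888; balance=3911751-241888=3669863
5. interest=⌊3669863·90/10000⌋=33028; principal=277093-33028=244065; balance=3669863-244065=3425798
6. interest=⌊3425798·90/10000⌋=30832; principal=277093-30832=246261; balance=3425798-246261=3179537
7. interest=⌊3179537·90/10000⌋=28615; principal=277093-28615=248478; balance=3179537-248478=2931059
8. interest=⌊2931059·90/10000⌋=26379; principal=277093-26379=250714; balance=2931059-250714=2680345
9. interest=⌊2680345·90/10000⌋=24123; principal=277093-24123=252970; balance=2680345-252970=2427375
10. interest=⌊2427375·90/10000⌋=21846; principal=277093-21846=255247; balance=2427375-255247=2172128
11. interest=⌊2172128·90/10000⌋=19549; principal=277093-19549=257544; balance=2172128-257544=1914584
12. interest=⌊1914584·90/10000⌋=17231; principal=277093-17231=259862; balance=1914584-259862=1654722
13. interest=⌊1654722·90/10000⌋=14892; principal=277093-14892=262201; balance=1654722-262201=1392521
14. interest=⌊1392521·90/10000⌋=12532; principal=277093-12532=264561; balance=1392521-264561=1127960
15. interest=⌊1127960·90/10000⌋=10151; principal=277093-10151=266942; balance=1127960-266942=861018
16. interest=⌊861018·90/10000⌋=7749; principal=277093-7749=269344; balance=861018-269344=591674
17. interest=⌊591674·90/10000⌋=5325; principal=277093-5325=271768; balance=591674-271768=319906
18. interest=⌊319906·90/10000⌋=2879; principal=277093-2879=274214; balance=319906-274214=45692
19. interest=⌊45692·90/10000⌋=411; principal=min(277093-411,45692)=45692; balance=45692-45692=0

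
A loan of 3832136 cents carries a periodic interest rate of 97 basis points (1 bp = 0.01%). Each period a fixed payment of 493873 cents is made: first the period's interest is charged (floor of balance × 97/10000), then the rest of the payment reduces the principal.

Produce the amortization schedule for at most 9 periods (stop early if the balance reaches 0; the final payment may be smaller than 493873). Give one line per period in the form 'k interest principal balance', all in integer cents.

1. interest=⌊3832136·97/10000⌋=37171; principal=493873-37171=456702; balance=3832136-456702=3375434
2. interest=⌊3375434·97/10000⌋=32741; principal=493873-32741=461132; balance=3375434-461132=2914302
3. interest=⌊2914302·97/10000⌋=28268; principal=493873-28268=465605; balance=2914302-465605=2448697
4. interest=⌊2448697·97/10000⌋=23752; principal=493873-23752=470121; balance=2448697-470121=1978576
5. interest=⌊1978576·97/10000⌋=19192; principal=493873-19192=474681; balance=1978576-474681=1503895
6. interest=⌊1503895·97/10000⌋=14587; principal=493873-14587=479286; balance=1503895-479286=1024609
7. interest=⌊1024609·97/10000⌋=9938; principal=493873-9938=483935; balance=1024609-483935=540674
8. interest=⌊540674·97/10000⌋=5244; principal=493873-5244=488629; balance=540674-488629=52045
9. interest=⌊52045·97/10000⌋=504; principal=min(493873-504,52045)=52045; balance=52045-52045=0

1 37171 456702 3375434
2 32741 461132 2914302
3 28268 465605 2448697
4 23752 470121 1978576
5 19192 474681 1503895
6 14587 479286 1024609
7 9938 483935 540674
8 5244 488629 52045
9 504 52045 0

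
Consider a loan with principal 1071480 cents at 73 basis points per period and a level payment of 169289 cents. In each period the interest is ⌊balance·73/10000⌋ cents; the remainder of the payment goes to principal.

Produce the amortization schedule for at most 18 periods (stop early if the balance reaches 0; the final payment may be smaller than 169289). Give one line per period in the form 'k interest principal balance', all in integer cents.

1. interest=⌊1071480·73/10000⌋=7821; principal=169289-7821=161468; balance=1071480-161468=910012
2. interest=⌊910012·73/10000⌋=6643; principal=169289-6643=162646; balance=910012-162646=747366
3. interest=⌊747366·73/10000⌋=5455; principal=169289-5455=163834; balance=747366-163834=583532
4. interest=⌊583532·73/10000⌋=4259; principal=169289-4259=165030; balance=583532-165030=418502
5. interest=⌊418502·73/10000⌋=3055; principal=169289-3055=166234; balance=418502-166234=252268
6. interest=⌊252268·73/10000⌋=1841; principal=169289-1841=167448; balance=252268-167448=84820
7. interest=⌊84820·73/10000⌋=619; principal=min(169289-619,84820)=84820; balance=84820-84820=0

1 7821 161468 910012
2 6643 162646 747366
3 5455 163834 583532
4 4259 165030 418502
5 3055 166234 252268
6 1841 167448 84820
7 619 84820 0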